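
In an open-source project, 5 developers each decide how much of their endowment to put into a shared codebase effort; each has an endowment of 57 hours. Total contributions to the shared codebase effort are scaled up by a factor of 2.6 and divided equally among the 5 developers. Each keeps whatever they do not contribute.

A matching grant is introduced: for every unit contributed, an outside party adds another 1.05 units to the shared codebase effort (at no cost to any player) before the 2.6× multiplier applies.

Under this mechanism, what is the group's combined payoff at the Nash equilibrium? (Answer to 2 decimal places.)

The effective private return per unit is now 2.6 × 2.05 / 5 = 1.0660 > 1, so every player's dominant strategy flips to full contribution.
So the Nash equilibrium is full contribution by all 5; the group earns 2.6 × 2.05 × 285 = 1519.05.

1519.05 hours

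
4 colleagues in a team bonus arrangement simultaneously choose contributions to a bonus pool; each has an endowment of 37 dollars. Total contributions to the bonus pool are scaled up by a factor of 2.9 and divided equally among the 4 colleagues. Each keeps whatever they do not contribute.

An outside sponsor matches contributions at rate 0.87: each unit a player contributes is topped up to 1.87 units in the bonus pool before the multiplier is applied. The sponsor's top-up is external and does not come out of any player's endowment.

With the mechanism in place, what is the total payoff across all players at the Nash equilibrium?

802.60 dollars

With the mechanism, a contributed unit returns 2.9 × 1.87 / 4 = 1.3558 per unit of net cost to the contributor — now above 1 — so contributing fully is weakly dominant for every player.
At the Nash equilibrium everyone contributes 37. Group total payoff = 2.9 × 1.87 × 148 = 802.60.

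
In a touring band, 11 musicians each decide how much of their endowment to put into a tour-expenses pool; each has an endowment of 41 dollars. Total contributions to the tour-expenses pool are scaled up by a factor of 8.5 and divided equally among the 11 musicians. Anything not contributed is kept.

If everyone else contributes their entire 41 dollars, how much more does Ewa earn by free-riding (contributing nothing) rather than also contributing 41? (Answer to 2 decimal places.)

Switching from a contribution of 41 to 0 lets Ewa keep an extra 41 dollars, but lowers the tour-expenses pool by 41, which costs Ewa their own share of that drop: 8.5/11 × 41 = 31.68.
Net gain = 41 − 31.68 = 9.32. The private return per contributed unit (0.7727) is below 1, so free-riding is indeed the best response regardless of what the others do.

9.32 dollars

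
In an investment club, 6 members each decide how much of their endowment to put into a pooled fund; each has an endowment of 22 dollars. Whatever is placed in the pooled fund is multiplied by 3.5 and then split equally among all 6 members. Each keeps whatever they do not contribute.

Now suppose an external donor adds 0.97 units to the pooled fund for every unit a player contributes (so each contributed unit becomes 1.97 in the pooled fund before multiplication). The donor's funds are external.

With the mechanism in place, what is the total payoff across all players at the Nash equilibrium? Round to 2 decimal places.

With the mechanism, a contributed unit returns 3.5 × 1.97 / 6 = 1.1492 per unit of net cost to the contributor — now above 1 — so contributing fully is weakly dominant for every player.
So the Nash equilibrium is full contribution by all 6; the group earns 3.5 × 1.97 × 132 = 910.14.

910.14 dollars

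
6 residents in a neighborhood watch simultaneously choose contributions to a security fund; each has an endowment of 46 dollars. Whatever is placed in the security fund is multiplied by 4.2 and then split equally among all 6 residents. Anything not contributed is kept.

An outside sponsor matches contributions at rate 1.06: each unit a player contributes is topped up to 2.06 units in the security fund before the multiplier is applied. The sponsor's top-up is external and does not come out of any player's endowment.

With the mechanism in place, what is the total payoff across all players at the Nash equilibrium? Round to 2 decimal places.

2387.95 dollars

The effective private return per unit is now 4.2 × 2.06 / 6 = 1.4420 > 1, so every player's dominant strategy flips to full contribution.
So the Nash equilibrium is full contribution by all 6; the group earns 4.2 × 2.06 × 276 = 2387.95.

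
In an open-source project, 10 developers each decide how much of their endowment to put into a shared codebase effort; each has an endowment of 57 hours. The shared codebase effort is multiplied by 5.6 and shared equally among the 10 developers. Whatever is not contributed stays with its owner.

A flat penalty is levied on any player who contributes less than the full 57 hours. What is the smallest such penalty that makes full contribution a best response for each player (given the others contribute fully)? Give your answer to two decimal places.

25.08 hours

Given the others contribute fully, the best deviation is to contribute 0 (any partial contribution still incurs the fine and gives up units whose private return 0.5600 is below 1).
Deviating from 57 to 0 saves 57 hours but forfeits the deviator's share of the drop in the shared codebase effort: 5.6/10 × 57 = 31.92.
So the deviation gain is 57 − 31.92 = 25.08, and the fine must be at least 25.08 hours to wipe it out.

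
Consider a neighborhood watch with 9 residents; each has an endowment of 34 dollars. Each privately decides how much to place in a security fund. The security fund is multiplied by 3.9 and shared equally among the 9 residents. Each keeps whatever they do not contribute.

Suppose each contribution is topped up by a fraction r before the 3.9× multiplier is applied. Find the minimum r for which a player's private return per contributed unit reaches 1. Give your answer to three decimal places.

With matching at rate r, one contributed unit becomes (1 + r) in the security fund and returns 3.9 × (1 + r) / 9 to the contributor.
Setting this equal to 1: 1 + r = 9/3.9 = 2.3077.
So the minimum matching rate is r = 2.3077 − 1 = 1.308.

1.308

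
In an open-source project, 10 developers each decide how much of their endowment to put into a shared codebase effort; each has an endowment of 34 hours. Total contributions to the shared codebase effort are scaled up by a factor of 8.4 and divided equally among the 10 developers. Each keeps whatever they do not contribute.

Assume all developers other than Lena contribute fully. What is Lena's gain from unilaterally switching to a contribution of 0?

Switching from a contribution of 34 to 0 lets Lena keep an extra 34 hours, but lowers the shared codebase effort by 34, which costs Lena their own share of that drop: 8.4/10 × 34 = 28.56.
Net gain = 34 − 28.56 = 5.44. The private return per contributed unit (0.8400) is below 1, so free-riding is indeed the best response regardless of what the others do.

5.44 hours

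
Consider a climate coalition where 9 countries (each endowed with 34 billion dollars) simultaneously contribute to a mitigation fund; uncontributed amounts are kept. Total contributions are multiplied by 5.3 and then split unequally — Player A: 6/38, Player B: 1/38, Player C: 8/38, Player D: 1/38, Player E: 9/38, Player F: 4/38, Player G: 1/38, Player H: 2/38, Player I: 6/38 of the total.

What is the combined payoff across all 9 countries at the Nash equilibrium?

A player with share s gets back 5.3·s per unit contributed, so full contribution is dominant for anyone with s > 1/5.3 = 0.1887 and zero contribution is dominant for anyone below.
Player C and Player E clear that bar, contributing 34 each; the remaining 7 contribute 0. Total contributed: 68.
The mitigation fund pays out 5.3 × 68 = 360.40 in total (split across the unequal shares, but the aggregate is all that matters for the group sum).
The 7 free-riders keep 34 each, adding 238. Group total = 238 + 360.40 = 598.40.

598.40 billion dollars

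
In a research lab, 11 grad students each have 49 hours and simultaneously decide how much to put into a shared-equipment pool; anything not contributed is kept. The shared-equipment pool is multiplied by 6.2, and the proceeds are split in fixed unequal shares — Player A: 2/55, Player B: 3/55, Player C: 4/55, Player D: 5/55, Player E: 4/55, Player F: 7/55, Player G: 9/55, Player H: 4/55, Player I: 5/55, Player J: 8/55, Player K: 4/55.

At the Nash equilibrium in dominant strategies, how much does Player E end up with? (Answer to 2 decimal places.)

Player j's private return per contributed unit is 6.2 × (j's share). Contributing is weakly dominant for j when that share is at least 1/6.2 = 0.1613, and contributing 0 is dominant otherwise.
The only share above 0.1613 is Player G's 9/55, contributing 49; the remaining 10 contribute 0. Total contributed: 49.
Player E keeps 49 and receives 6.2 × 49 × 4/55 = 22.09 from the shared-equipment pool, for a payoff of 71.09.

71.09 hours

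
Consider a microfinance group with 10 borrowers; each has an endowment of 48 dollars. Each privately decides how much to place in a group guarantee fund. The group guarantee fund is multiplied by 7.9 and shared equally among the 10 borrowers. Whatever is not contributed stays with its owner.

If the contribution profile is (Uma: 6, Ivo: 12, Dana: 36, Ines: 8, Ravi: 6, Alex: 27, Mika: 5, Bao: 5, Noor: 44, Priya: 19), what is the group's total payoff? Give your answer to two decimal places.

1639.20 dollars

Total contributed: 6 + 12 + 36 + 8 + 6 + 27 + 5 + 5 + 44 + 19 = 168; total kept: 10 × 48 − 168 = 312.
The group guarantee fund pays out 7.9 × 168 = 1327.20 in aggregate.
Group total = 312 + 1327.20 = 1639.20.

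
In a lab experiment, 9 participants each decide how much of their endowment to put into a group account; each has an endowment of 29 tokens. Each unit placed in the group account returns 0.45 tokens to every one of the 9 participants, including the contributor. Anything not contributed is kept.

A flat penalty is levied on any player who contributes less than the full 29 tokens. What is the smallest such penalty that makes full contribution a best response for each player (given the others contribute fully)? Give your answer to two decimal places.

Given the others contribute fully, the best deviation is to contribute 0 (any partial contribution still incurs the fine and gives up units whose private return 0.45 is below 1).
Deviating from 29 to 0 saves 29 tokens but forfeits the deviator's share of the drop in the group account: 0.45 × 29 = 13.05.
So the deviation gain is 29 − 13.05 = 15.95, and the fine must be at least 15.95 tokens to wipe it out.

15.95 tokens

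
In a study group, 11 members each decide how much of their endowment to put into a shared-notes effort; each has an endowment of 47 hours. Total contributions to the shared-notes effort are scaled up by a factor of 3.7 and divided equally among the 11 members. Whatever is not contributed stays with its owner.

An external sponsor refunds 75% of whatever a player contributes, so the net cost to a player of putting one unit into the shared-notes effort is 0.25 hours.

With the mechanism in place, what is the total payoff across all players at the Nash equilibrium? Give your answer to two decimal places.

The effective private return per unit is now (3.7/11) / 0.25 = 1.3455 > 1, so every player's dominant strategy flips to full contribution.
At the Nash equilibrium everyone contributes 47. Group total payoff = 11 × (47 × 0.75 + 3.7 × 47) = 2300.65.

2300.65 hours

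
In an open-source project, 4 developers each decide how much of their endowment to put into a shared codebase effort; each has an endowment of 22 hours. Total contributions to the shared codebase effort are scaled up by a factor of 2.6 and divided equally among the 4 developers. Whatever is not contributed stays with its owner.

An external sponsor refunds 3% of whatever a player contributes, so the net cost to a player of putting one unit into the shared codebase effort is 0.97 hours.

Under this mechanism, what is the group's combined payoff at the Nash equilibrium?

88.00 hours

The effective private return is (2.6/4) / 0.97 = 0.6701, which is still under 1, so the mechanism doesn't change anyone's dominant strategy: zero contribution.
At the Nash equilibrium no one contributes; group total payoff = 4 × 22 = 88.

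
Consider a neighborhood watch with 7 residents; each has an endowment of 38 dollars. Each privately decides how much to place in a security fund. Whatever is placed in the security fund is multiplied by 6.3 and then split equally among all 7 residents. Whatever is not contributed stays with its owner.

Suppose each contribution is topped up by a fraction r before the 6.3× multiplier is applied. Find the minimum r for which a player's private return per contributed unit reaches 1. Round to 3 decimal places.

0.111

With matching at rate r, one contributed unit becomes (1 + r) in the security fund and returns 6.3 × (1 + r) / 7 to the contributor.
Setting this equal to 1: 1 + r = 7/6.3 = 1.1111.
So the minimum matching rate is r = 1.1111 − 1 = 0.111.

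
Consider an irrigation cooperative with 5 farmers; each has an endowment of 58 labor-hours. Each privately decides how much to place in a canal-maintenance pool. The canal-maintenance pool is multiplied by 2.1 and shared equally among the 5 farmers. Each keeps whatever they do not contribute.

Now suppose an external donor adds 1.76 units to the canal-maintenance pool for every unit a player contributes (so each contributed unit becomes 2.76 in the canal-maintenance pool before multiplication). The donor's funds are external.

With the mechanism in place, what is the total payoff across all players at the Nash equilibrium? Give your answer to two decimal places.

Under the mechanism each unit contributed yields 2.1 × 2.76 / 5 = 1.1592 back to its contributor per unit of net cost, which exceeds 1, making full contribution the dominant choice for everyone.
At the Nash equilibrium everyone contributes 58. Group total payoff = 2.1 × 2.76 × 290 = 1680.84.

1680.84 labor-hours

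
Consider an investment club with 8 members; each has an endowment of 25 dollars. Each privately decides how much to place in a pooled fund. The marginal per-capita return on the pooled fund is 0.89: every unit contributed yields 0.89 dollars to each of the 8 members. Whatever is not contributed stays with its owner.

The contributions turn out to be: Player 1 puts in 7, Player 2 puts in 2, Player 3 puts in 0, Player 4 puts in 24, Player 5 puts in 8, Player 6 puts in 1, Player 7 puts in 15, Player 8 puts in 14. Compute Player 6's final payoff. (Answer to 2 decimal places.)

87.19 dollars

Total contributed: 7 + 2 + 0 + 24 + 8 + 1 + 15 + 14 = 71.
Each receives 0.89 × 71 = 63.19 from the pooled fund.
Player 6 keeps 25 − 1 = 24, so Player 6's payoff is 24 + 63.19 = 87.19.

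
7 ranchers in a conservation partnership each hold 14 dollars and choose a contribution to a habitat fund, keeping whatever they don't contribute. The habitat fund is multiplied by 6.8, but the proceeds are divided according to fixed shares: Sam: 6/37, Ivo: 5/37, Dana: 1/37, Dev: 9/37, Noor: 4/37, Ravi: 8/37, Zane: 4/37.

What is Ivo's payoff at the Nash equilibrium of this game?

Each unit j contributes comes back to j as 6.8 × (j's share), so j prefers to contribute only if that share exceeds 1/6.8 = 0.1471; otherwise keeping the unit dominates.
The shares above 0.1471 belong to Sam, Dev and Ravi, contributing 14 each; the remaining 4 contribute 0. Total contributed: 42.
Ivo keeps 14 and receives 6.8 × 42 × 5/37 = 38.59 from the habitat fund, for a payoff of 52.59.

52.59 dollars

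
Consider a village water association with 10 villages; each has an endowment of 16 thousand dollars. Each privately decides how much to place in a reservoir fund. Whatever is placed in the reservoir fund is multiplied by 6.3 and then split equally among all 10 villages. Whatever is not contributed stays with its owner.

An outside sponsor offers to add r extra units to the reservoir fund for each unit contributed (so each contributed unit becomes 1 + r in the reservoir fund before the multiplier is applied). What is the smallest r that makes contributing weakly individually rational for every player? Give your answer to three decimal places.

With matching at rate r, one contributed unit becomes (1 + r) in the reservoir fund and returns 6.3 × (1 + r) / 10 to the contributor.
Setting this equal to 1: 1 + r = 10/6.3 = 1.5873.
So the minimum matching rate is r = 1.5873 − 1 = 0.587.

0.587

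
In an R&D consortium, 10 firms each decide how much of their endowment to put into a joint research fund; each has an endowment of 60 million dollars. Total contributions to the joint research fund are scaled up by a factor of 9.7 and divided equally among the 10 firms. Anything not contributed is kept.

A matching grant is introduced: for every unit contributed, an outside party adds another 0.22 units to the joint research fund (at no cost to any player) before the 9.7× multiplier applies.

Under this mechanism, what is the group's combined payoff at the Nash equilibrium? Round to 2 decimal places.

7100.40 million dollars

With the mechanism, a contributed unit returns 9.7 × 1.22 / 10 = 1.1834 per unit of net cost to the contributor — now above 1 — so contributing fully is weakly dominant for every player.
At the Nash equilibrium everyone contributes 60. Group total payoff = 9.7 × 1.22 × 600 = 7100.40.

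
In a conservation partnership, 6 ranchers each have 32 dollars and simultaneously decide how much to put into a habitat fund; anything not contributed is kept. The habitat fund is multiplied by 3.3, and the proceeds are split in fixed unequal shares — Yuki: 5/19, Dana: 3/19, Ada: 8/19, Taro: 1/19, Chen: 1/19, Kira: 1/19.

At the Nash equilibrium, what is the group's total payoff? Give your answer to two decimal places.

A player with share s gets back 3.3·s per unit contributed, so full contribution is dominant for anyone with s > 1/3.3 = 0.3030 and zero contribution is dominant for anyone below.
The only share above 0.3030 is Ada's 8/19, contributing 32; the remaining 5 contribute 0. Total contributed: 32.
The habitat fund pays out 3.3 × 32 = 105.60 in total (split across the unequal shares, but the aggregate is all that matters for the group sum).
The 5 free-riders keep 32 each, adding 160. Group total = 160 + 105.60 = 265.60.

265.60 dollars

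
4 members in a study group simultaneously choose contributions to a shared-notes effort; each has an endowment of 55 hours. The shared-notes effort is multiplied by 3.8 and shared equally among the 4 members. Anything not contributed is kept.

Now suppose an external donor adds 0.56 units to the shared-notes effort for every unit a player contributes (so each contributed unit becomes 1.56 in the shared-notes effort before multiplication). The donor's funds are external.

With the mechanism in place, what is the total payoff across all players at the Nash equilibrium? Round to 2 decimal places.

1304.16 hours

Under the mechanism each unit contributed yields 3.8 × 1.56 / 4 = 1.4820 back to its contributor per unit of net cost, which exceeds 1, making full contribution the dominant choice for everyone.
At the Nash equilibrium everyone contributes 55. Group total payoff = 3.8 × 1.56 × 220 = 1304.16.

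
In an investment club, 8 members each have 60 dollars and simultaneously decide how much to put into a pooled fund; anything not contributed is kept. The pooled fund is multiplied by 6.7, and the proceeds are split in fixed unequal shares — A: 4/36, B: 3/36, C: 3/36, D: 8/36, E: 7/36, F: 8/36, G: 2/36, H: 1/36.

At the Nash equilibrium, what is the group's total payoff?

A player with share s gets back 6.7·s per unit contributed, so full contribution is dominant for anyone with s > 1/6.7 = 0.1493 and zero contribution is dominant for anyone below.
The shares above 0.1493 belong to D, E and F, contributing 60 each; the remaining 5 contribute 0. Total contributed: 180.
The pooled fund pays out 6.7 × 180 = 1206.00 in total (split across the unequal shares, but the aggregate is all that matters for the group sum).
The 5 free-riders keep 60 each, adding 300. Group total = 300 + 1206.00 = 1506.00.

1506.00 dollars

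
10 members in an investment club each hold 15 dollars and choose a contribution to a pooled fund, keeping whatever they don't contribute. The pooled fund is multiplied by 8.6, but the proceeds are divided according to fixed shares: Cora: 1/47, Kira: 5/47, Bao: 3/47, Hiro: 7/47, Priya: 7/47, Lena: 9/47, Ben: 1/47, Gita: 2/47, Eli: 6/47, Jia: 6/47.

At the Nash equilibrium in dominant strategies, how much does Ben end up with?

Player j's private return per contributed unit is 8.6 × (j's share). Contributing is weakly dominant for j when that share is at least 1/8.6 = 0.1163, and contributing 0 is dominant otherwise.
Hiro, Priya, Lena, Eli and Jia clear that bar, contributing 15 each; the remaining 5 contribute 0. Total contributed: 75.
Ben keeps 15 and receives 8.6 × 75 × 1/47 = 13.72 from the pooled fund, for a payoff of 28.72.

28.72 dollars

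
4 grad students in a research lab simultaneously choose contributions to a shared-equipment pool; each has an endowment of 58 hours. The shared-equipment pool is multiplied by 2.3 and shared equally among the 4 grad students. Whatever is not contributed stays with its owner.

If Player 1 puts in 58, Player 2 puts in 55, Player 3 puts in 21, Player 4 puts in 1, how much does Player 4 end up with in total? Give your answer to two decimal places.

Total contributed: 58 + 55 + 21 + 1 = 135.
Each receives 2.3 × 135 / 4 = 77.63 from the shared-equipment pool.
Player 4 keeps 58 − 1 = 57, so Player 4's payoff is 57 + 77.63 = 134.63.

134.63 hours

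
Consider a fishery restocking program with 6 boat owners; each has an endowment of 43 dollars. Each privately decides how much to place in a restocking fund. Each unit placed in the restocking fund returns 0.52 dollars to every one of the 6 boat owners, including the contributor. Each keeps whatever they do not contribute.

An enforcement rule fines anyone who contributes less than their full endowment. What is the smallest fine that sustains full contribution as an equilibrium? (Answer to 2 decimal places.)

Given the others contribute fully, the best deviation is to contribute 0 (any partial contribution still incurs the fine and gives up units whose private return 0.52 is below 1).
Deviating from 43 to 0 saves 43 dollars but forfeits the deviator's share of the drop in the restocking fund: 0.52 × 43 = 22.36.
So the deviation gain is 43 − 22.36 = 20.64, and the fine must be at least 20.64 dollars to wipe it out.

20.64 dollars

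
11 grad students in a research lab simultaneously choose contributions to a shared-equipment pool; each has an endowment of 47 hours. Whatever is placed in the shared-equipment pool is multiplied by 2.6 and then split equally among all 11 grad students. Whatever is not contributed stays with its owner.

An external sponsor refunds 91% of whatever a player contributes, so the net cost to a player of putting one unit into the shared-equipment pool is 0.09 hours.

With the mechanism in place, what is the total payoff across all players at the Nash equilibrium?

1814.67 hours

With the mechanism, a contributed unit returns (2.6/11) / 0.09 = 2.6263 per unit of net cost to the contributor — now above 1 — so contributing fully is weakly dominant for every player.
At the Nash equilibrium everyone contributes 47. Group total payoff = 11 × (47 × 0.91 + 2.6 × 47) = 1814.67.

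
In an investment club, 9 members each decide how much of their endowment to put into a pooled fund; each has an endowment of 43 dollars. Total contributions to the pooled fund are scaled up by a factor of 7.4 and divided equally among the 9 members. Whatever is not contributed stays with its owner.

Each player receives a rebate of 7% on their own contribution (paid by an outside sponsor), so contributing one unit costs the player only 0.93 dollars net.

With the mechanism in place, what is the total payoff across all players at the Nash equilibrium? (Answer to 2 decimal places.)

387.00 dollars

With the mechanism, a contributed unit returns (7.4/9) / 0.93 = 0.8841 per unit of net cost — still below 1 — so contributing 0 remains dominant for every player.
Everyone keeps their endowment and the group total is 9 × 43 = 387.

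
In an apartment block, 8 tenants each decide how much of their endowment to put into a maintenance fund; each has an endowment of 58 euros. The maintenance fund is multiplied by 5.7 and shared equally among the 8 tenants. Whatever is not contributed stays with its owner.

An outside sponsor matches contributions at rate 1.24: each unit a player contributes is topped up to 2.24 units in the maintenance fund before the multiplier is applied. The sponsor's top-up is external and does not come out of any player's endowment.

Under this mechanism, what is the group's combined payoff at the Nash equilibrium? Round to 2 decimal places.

Under the mechanism each unit contributed yields 5.7 × 2.24 / 8 = 1.5960 back to its contributor per unit of net cost, which exceeds 1, making full contribution the dominant choice for everyone.
So the Nash equilibrium is full contribution by all 8; the group earns 5.7 × 2.24 × 464 = 5924.35.

5924.35 euros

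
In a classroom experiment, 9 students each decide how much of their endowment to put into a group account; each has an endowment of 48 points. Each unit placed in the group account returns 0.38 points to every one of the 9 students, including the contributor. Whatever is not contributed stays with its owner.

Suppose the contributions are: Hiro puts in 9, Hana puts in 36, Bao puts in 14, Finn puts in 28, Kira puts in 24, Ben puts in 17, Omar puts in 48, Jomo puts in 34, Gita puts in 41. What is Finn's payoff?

Total contributed: 9 + 36 + 14 + 28 + 24 + 17 + 48 + 34 + 41 = 251.
Each receives 0.38 × 251 = 95.38 from the group account.
Finn keeps 48 − 28 = 20, so Finn's payoff is 20 + 95.38 = 115.38.

115.38 points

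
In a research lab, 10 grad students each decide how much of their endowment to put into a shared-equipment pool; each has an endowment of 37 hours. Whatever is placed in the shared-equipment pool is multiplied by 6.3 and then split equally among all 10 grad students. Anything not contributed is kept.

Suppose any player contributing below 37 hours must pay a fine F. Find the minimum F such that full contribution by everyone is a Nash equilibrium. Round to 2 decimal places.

Given the others contribute fully, the best deviation is to contribute 0 (any partial contribution still incurs the fine and gives up units whose private return 0.6300 is below 1).
Deviating from 37 to 0 saves 37 hours but forfeits the deviator's share of the drop in the shared-equipment pool: 6.3/10 × 37 = 23.31.
So the deviation gain is 37 − 23.31 = 13.69, and the fine must be at least 13.69 hours to wipe it out.

13.69 hours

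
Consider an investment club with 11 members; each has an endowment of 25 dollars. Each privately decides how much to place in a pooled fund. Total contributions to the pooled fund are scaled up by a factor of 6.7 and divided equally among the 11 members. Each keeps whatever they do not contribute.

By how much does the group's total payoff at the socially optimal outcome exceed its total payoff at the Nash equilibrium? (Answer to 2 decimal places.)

1567.50 dollars

Each contributed unit returns 6.7/11 = 0.6091 to its contributor — below 1 — so contributing 0 is dominant for every player. At the Nash equilibrium everyone keeps their 25, and the group total is 11 × 25 = 275.
Each contributed unit returns 6.700 to the group as a whole (0.6091 to each of 11 players), which exceeds 1, so the social optimum is full contribution: group total = 6.700 × 275 = 1842.50.
Efficiency loss = 1842.50 − 275 = 1567.50.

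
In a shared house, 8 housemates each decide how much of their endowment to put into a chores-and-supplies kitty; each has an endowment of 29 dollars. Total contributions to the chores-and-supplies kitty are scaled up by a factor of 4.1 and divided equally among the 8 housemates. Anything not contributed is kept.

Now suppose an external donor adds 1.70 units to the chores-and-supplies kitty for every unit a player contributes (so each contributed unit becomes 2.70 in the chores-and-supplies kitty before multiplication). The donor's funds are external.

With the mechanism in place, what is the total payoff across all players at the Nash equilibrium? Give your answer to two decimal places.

The effective private return per unit is now 4.1 × 2.70 / 8 = 1.3838 > 1, so every player's dominant strategy flips to full contribution.
At the Nash equilibrium everyone contributes 29. Group total payoff = 4.1 × 2.70 × 232 = 2568.24.

2568.24 dollars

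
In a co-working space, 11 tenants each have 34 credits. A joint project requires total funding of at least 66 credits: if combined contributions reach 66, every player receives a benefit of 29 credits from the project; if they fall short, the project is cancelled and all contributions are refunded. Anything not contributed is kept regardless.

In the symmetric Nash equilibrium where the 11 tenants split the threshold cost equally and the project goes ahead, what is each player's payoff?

57 credits

Equal share of the threshold: 66/11 = 6.
At this profile no one gains by cutting their contribution: any cut drops the total below 66, the project is cancelled, contributions are refunded, and the deviator ends with 34, which is less than 34 − 6 + 29 = 57. Contributing more than 6 just wastes the excess. So contributing exactly 6 is a best response.
Each player's payoff: 34 − 6 + 29 = 57.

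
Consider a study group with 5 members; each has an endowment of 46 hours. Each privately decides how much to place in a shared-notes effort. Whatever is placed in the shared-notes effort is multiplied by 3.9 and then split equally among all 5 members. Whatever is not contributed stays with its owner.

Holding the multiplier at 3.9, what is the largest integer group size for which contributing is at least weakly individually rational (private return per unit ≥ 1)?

3

Private return per unit is 3.9/(group size), which is ≥ 1 whenever the group size is ≤ 3.9.
The largest such integer is 3.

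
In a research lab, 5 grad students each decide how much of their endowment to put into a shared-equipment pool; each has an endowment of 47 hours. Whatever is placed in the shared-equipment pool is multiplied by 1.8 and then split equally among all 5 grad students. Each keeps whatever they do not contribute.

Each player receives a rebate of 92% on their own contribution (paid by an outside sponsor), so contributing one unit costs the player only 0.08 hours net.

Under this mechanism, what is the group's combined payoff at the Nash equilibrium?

639.20 hours

With the mechanism, a contributed unit returns (1.8/5) / 0.08 = 4.5000 per unit of net cost to the contributor — now above 1 — so contributing fully is weakly dominant for every player.
So the Nash equilibrium is full contribution by all 5; the group earns 5 × (47 × 0.92 + 1.8 × 47) = 639.20.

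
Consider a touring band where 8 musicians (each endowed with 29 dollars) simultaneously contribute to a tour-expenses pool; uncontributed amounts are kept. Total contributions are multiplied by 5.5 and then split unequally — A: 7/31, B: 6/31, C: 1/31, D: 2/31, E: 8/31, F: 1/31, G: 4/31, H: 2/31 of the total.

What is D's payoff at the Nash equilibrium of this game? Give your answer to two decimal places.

Each unit j contributes comes back to j as 5.5 × (j's share), so j prefers to contribute only if that share exceeds 1/5.5 = 0.1818; otherwise keeping the unit dominates.
A, B and E clear that bar, contributing 29 each; the remaining 5 contribute 0. Total contributed: 87.
D keeps 29 and receives 5.5 × 87 × 2/31 = 30.87 from the tour-expenses pool, for a payoff of 59.87.

59.87 dollars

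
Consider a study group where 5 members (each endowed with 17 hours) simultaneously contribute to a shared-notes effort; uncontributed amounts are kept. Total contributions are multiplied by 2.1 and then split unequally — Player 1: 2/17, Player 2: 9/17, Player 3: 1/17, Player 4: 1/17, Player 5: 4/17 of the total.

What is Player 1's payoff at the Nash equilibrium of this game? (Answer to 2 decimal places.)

21.20 hours

Each unit j contributes comes back to j as 2.1 × (j's share), so j prefers to contribute only if that share exceeds 1/2.1 = 0.4762; otherwise keeping the unit dominates.
Only Player 2 (9/17) clears that bar, contributing 17; the remaining 4 contribute 0. Total contributed: 17.
Player 1 keeps 17 and receives 2.1 × 17 × 2/17 = 4.20 from the shared-notes effort, for a payoff of 21.20.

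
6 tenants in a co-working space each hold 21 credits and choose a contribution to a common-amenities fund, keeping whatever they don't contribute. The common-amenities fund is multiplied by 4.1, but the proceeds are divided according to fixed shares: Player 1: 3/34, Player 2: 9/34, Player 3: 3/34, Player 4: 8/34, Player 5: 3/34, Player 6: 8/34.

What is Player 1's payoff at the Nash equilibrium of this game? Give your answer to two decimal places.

For player j, contributing a unit is worthwhile iff 4.1 × (j's share) ≥ 1, i.e. iff j's share is at least 0.2439.
The only share above 0.2439 is Player 2's 9/34, contributing 21; the remaining 5 contribute 0. Total contributed: 21.
Player 1 keeps 21 and receives 4.1 × 21 × 3/34 = 7.60 from the common-amenities fund, for a payoff of 28.60.

28.60 credits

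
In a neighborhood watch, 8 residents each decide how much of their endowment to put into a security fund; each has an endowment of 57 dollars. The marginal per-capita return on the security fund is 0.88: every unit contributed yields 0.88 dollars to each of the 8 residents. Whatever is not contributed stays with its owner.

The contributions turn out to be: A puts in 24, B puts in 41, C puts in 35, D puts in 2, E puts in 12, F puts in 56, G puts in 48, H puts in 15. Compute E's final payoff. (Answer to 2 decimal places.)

Total contributed: 24 + 41 + 35 + 2 + 12 + 56 + 48 + 15 = 233.
Each receives 0.88 × 233 = 205.04 from the security fund.
E keeps 57 − 12 = 45, so E's payoff is 45 + 205.04 = 250.04.

250.04 dollars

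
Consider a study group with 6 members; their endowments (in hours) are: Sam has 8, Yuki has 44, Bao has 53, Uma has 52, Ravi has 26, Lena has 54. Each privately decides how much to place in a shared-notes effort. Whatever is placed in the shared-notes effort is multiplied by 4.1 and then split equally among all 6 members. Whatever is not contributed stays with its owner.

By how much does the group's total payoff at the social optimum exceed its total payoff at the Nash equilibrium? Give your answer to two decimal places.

734.70 hours

The private return per contributed unit is 4.1/6 = 0.6833 < 1 for every player regardless of endowment, so the Nash equilibrium is zero contribution and the group total is Σ E_j = 8 + 44 + 53 + 52 + 26 + 54 = 237.
Each contributed unit returns 4.100 to the group, so the social optimum is full contribution by everyone: group total = 4.100 × 237 = 971.70.
Efficiency loss = (4.100 − 1) × 237 = 734.70.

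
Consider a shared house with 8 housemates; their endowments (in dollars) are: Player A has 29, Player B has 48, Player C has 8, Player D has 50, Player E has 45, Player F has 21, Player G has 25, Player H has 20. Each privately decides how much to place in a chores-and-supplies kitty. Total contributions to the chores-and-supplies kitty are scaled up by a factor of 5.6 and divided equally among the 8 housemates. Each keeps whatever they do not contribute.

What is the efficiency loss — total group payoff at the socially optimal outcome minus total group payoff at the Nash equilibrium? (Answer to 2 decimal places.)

The private return per contributed unit is 5.6/8 = 0.7000 < 1 for every player regardless of endowment, so the Nash equilibrium is zero contribution and the group total is Σ E_j = 29 + 48 + 8 + 50 + 45 + 21 + 25 + 20 = 246.
Each contributed unit returns 5.600 to the group, so the social optimum is full contribution by everyone: group total = 5.600 × 246 = 1377.60.
Efficiency loss = (5.600 − 1) × 246 = 1131.60.

1131.60 dollars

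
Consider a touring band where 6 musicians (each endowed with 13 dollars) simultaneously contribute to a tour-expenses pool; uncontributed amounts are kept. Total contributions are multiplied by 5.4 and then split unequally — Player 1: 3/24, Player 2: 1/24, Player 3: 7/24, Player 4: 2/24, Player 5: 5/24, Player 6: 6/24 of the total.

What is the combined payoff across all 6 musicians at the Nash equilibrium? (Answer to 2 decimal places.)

249.60 dollars

A player with share s gets back 5.4·s per unit contributed, so full contribution is dominant for anyone with s > 1/5.4 = 0.1852 and zero contribution is dominant for anyone below.
Player 3, Player 5 and Player 6 are above the threshold, contributing 13 each; the remaining 3 contribute 0. Total contributed: 39.
The tour-expenses pool pays out 5.4 × 39 = 210.60 in total (split across the unequal shares, but the aggregate is all that matters for the group sum).
The 3 free-riders keep 13 each, adding 39. Group total = 39 + 210.60 = 249.60.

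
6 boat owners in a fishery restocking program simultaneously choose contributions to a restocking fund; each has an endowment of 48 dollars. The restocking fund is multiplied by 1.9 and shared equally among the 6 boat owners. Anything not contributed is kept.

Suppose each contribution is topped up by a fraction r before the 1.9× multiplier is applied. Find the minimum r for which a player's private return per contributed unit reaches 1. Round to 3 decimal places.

2.158

With matching at rate r, one contributed unit becomes (1 + r) in the restocking fund and returns 1.9 × (1 + r) / 6 to the contributor.
Setting this equal to 1: 1 + r = 6/1.9 = 3.1579.
So the minimum matching rate is r = 3.1579 − 1 = 2.158.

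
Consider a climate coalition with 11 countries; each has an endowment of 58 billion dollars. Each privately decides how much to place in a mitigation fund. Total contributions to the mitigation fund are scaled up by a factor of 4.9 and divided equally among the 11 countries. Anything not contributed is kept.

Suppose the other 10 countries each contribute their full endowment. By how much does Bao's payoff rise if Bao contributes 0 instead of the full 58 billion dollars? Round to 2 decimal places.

Switching from a contribution of 58 to 0 lets Bao keep an extra 58 billion dollars, but lowers the mitigation fund by 58, which costs Bao their own share of that drop: 4.9/11 × 58 = 25.84.
Net gain = 58 − 25.84 = 32.16. The private return per contributed unit (0.4455) is below 1, so free-riding is indeed the best response regardless of what the others do.

32.16 billion dollars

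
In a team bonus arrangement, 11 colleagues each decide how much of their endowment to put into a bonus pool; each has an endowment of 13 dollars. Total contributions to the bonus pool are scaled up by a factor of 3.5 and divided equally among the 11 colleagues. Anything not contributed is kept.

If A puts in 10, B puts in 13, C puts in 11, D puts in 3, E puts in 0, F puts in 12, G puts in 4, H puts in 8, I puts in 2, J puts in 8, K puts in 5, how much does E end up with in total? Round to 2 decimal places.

Total contributed: 10 + 13 + 11 + 3 + 0 + 12 + 4 + 8 + 2 + 8 + 5 = 76.
Each receives 3.5 × 76 / 11 = 24.18 from the bonus pool.
E keeps 13 − 0 = 13, so E's payoff is 13 + 24.18 = 37.18.

37.18 dollars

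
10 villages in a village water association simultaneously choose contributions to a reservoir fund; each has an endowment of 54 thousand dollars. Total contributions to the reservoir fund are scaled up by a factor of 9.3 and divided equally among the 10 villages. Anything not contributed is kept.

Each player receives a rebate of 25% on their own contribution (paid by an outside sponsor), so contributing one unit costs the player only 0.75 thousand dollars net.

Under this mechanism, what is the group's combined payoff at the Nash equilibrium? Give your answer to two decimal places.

Under the mechanism each unit contributed yields (9.3/10) / 0.75 = 1.2400 back to its contributor per unit of net cost, which exceeds 1, making full contribution the dominant choice for everyone.
So the Nash equilibrium is full contribution by all 10; the group earns 10 × (54 × 0.25 + 9.3 × 54) = 5157.00.

5157.00 thousand dollars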